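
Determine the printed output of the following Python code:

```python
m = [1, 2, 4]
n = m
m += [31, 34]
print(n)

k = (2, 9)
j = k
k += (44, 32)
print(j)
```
[1, 2, 4, 31, 34]
(2, 9)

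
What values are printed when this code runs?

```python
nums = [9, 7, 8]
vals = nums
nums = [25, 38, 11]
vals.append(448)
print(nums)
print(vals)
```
[25, 38, 11]
[9, 7, 8, 448]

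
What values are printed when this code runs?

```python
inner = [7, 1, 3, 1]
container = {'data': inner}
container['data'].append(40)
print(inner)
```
[7, 1, 3, 1, 40]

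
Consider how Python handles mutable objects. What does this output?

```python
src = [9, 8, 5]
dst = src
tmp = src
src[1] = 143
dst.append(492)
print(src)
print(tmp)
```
[9, 143, 5, 492]
[9, 143, 5, 492]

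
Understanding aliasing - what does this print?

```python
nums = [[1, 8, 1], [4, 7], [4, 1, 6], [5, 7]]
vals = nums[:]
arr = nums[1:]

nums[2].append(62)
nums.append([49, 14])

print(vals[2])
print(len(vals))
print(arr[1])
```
[4, 1, 6, 62]
4
[4, 1, 6, 62]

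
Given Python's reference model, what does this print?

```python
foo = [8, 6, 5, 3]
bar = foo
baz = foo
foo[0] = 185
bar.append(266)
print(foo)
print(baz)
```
[185, 6, 5, 3, 266]
[185, 6, 5, 3, 266]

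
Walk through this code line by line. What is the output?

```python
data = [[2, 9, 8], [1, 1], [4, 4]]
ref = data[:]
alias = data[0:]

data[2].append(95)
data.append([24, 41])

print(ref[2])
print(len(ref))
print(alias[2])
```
[4, 4, 95]
3
[4, 4, 95]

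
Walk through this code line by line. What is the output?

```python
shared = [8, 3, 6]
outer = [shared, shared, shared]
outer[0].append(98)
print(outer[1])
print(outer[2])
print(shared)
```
[8, 3, 6, 98]
[8, 3, 6, 98]
[8, 3, 6, 98]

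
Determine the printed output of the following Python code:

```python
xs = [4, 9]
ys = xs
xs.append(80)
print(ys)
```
[4, 9, 80]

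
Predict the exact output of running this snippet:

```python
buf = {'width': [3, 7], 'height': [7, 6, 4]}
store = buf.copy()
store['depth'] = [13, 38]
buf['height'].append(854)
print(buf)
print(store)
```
{'width': [3, 7], 'height': [7, 6, 4, 854]}
{'width': [3, 7], 'height': [7, 6, 4, 854], 'depth': [13, 38]}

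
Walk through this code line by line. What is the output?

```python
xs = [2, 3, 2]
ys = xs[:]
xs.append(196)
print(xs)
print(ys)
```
[2, 3, 2, 196]
[2, 3, 2]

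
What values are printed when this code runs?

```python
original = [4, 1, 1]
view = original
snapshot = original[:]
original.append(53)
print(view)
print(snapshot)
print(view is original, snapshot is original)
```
[4, 1, 1, 53]
[4, 1, 1]
True False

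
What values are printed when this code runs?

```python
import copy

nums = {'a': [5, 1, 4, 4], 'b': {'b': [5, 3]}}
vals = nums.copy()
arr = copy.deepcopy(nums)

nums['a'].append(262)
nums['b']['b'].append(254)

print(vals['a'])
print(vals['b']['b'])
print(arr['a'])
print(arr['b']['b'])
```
[5, 1, 4, 4, 262]
[5, 3, 254]
[5, 1, 4, 4]
[5, 3]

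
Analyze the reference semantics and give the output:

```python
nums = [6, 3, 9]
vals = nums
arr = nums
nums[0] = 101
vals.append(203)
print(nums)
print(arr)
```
[101, 3, 9, 203]
[101, 3, 9, 203]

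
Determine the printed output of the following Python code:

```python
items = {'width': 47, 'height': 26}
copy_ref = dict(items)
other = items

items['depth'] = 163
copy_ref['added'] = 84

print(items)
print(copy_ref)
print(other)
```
{'width': 47, 'height': 26, 'depth': 163}
{'width': 47, 'height': 26, 'added': 84}
{'width': 47, 'height': 26, 'depth': 163}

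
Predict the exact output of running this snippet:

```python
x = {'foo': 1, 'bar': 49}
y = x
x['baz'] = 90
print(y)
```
{'foo': 1, 'bar': 49, 'baz': 90}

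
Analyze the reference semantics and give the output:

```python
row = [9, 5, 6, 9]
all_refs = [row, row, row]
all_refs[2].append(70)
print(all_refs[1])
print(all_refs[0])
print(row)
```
[9, 5, 6, 9, 70]
[9, 5, 6, 9, 70]
[9, 5, 6, 9, 70]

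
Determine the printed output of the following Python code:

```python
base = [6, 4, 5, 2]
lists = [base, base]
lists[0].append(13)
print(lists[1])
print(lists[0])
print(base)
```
[6, 4, 5, 2, 13]
[6, 4, 5, 2, 13]
[6, 4, 5, 2, 13]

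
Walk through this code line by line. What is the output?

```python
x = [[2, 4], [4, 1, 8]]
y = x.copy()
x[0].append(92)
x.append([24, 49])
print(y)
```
[[2, 4, 92], [4, 1, 8]]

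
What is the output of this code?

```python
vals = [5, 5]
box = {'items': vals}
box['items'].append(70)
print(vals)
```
[5, 5, 70]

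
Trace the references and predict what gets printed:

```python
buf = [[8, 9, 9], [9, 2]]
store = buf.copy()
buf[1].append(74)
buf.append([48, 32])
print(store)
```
[[8, 9, 9], [9, 2, 74]]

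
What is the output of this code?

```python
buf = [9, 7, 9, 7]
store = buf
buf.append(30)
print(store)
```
[9, 7, 9, 7, 30]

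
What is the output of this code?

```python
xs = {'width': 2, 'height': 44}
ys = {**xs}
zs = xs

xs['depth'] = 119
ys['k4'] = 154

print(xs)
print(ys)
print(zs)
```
{'width': 2, 'height': 44, 'depth': 119}
{'width': 2, 'height': 44, 'k4': 154}
{'width': 2, 'height': 44, 'depth': 119}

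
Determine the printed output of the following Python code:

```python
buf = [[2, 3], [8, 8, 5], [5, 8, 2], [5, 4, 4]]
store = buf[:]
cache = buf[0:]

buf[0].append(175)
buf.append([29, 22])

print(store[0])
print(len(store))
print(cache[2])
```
[2, 3, 175]
4
[5, 8, 2]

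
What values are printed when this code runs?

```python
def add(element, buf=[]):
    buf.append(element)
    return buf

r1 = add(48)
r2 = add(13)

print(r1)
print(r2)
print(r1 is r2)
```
[48, 13]
[48, 13]
True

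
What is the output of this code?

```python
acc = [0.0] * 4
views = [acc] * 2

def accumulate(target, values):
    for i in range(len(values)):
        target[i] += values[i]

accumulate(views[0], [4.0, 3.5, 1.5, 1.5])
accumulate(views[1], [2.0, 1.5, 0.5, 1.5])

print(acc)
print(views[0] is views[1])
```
[6.0, 5.0, 2.0, 3.0]
True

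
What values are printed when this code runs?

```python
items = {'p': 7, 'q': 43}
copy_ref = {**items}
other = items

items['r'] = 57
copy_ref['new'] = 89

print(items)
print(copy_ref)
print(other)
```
{'p': 7, 'q': 43, 'r': 57}
{'p': 7, 'q': 43, 'new': 89}
{'p': 7, 'q': 43, 'r': 57}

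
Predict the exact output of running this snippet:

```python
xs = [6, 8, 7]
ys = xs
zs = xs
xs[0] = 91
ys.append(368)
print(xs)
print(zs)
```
[91, 8, 7, 368]
[91, 8, 7, 368]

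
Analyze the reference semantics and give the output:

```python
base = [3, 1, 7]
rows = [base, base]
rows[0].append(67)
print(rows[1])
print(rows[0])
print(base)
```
[3, 1, 7, 67]
[3, 1, 7, 67]
[3, 1, 7, 67]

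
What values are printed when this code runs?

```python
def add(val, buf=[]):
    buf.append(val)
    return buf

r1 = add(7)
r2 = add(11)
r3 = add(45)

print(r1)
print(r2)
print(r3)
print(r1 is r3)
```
[7, 11, 45]
[7, 11, 45]
[7, 11, 45]
True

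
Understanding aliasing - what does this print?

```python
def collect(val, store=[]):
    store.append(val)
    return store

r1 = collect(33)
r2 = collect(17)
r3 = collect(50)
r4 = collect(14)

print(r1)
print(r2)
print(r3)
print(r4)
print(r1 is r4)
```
[33, 17, 50, 14]
[33, 17, 50, 14]
[33, 17, 50, 14]
[33, 17, 50, 14]
True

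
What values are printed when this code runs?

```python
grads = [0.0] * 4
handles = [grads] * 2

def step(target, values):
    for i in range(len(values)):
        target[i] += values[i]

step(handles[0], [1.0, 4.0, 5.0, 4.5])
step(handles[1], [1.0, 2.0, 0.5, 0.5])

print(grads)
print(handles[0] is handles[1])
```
[2.0, 6.0, 5.5, 5.0]
True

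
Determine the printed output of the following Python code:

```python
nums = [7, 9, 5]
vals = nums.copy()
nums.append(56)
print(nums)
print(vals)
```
[7, 9, 5, 56]
[7, 9, 5]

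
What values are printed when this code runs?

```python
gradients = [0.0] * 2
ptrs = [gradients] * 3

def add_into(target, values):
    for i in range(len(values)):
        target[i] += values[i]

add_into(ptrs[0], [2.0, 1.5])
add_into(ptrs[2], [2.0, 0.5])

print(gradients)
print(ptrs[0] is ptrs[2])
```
[4.0, 2.0]
True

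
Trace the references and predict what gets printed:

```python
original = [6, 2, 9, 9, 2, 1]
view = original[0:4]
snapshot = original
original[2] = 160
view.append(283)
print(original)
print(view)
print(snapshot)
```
[6, 2, 160, 9, 2, 1]
[6, 2, 9, 9, 283]
[6, 2, 160, 9, 2, 1]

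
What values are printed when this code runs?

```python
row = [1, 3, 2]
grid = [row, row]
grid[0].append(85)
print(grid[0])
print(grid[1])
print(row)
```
[1, 3, 2, 85]
[1, 3, 2, 85]
[1, 3, 2, 85]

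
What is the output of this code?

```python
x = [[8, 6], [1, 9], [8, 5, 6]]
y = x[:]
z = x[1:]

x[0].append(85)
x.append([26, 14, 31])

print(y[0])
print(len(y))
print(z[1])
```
[8, 6, 85]
3
[8, 5, 6]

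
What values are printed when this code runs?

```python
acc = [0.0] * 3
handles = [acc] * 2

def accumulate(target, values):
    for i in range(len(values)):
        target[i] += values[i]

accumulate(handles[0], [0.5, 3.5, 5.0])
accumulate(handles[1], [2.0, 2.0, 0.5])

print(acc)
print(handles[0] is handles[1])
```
[2.5, 5.5, 5.5]
True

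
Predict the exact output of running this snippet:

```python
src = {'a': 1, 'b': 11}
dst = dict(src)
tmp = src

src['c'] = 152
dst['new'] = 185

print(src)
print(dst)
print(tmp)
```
{'a': 1, 'b': 11, 'c': 152}
{'a': 1, 'b': 11, 'new': 185}
{'a': 1, 'b': 11, 'c': 152}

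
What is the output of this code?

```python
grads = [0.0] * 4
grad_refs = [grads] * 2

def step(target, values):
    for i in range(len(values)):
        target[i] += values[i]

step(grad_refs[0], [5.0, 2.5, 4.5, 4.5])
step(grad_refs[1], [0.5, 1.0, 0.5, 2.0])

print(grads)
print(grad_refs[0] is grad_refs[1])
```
[5.5, 3.5, 5.0, 6.5]
True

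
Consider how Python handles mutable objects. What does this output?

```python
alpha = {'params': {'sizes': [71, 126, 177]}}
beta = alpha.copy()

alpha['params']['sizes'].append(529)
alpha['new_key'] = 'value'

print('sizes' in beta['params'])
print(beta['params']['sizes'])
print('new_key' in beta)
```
True
[71, 126, 177, 529]
False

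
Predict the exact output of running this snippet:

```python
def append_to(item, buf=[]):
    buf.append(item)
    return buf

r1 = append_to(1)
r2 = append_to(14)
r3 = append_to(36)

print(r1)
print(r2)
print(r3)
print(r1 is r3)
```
[1, 14, 36]
[1, 14, 36]
[1, 14, 36]
True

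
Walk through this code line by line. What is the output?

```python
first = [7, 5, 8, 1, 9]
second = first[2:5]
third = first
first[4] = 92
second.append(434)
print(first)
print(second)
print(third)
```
[7, 5, 8, 1, 92]
[8, 1, 9, 434]
[7, 5, 8, 1, 92]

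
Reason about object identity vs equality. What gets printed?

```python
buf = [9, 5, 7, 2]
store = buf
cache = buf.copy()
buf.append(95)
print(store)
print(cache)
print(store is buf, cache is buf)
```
[9, 5, 7, 2, 95]
[9, 5, 7, 2]
True False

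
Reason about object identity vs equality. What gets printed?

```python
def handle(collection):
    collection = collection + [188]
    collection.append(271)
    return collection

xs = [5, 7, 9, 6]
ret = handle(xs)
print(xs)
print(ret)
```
[5, 7, 9, 6]
[5, 7, 9, 6, 188, 271]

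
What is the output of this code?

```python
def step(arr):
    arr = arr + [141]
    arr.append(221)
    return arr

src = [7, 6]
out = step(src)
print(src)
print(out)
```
[7, 6]
[7, 6, 141, 221]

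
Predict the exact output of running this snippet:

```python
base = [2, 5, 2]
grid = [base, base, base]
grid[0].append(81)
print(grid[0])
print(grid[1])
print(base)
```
[2, 5, 2, 81]
[2, 5, 2, 81]
[2, 5, 2, 81]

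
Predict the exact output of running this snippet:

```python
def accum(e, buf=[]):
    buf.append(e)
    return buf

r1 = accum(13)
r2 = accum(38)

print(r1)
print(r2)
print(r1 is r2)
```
[13, 38]
[13, 38]
True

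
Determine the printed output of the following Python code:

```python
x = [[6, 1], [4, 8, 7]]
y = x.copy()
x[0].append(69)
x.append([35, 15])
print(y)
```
[[6, 1, 69], [4, 8, 7]]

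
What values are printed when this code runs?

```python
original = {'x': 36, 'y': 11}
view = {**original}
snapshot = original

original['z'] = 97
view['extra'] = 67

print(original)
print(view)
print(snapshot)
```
{'x': 36, 'y': 11, 'z': 97}
{'x': 36, 'y': 11, 'extra': 67}
{'x': 36, 'y': 11, 'z': 97}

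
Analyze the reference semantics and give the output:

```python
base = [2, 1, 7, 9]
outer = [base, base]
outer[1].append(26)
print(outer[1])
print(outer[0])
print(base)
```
[2, 1, 7, 9, 26]
[2, 1, 7, 9, 26]
[2, 1, 7, 9, 26]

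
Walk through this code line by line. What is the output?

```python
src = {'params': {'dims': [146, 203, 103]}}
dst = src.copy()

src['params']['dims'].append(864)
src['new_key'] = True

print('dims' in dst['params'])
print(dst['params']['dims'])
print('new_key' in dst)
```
True
[146, 203, 103, 864]
False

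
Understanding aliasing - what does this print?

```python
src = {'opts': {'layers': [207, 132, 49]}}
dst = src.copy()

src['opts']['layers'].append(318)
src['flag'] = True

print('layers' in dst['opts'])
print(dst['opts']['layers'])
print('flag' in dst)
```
True
[207, 132, 49, 318]
False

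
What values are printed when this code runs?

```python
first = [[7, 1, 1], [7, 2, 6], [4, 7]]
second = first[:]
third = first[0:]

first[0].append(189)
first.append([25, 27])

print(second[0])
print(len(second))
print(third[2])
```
[7, 1, 1, 189]
3
[4, 7]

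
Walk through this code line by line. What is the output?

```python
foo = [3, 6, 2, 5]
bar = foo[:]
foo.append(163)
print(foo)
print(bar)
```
[3, 6, 2, 5, 163]
[3, 6, 2, 5]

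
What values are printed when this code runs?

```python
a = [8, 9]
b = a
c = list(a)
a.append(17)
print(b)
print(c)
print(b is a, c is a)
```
[8, 9, 17]
[8, 9]
True False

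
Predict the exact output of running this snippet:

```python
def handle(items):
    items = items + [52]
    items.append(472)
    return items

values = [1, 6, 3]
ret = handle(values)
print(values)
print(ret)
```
[1, 6, 3]
[1, 6, 3, 52, 472]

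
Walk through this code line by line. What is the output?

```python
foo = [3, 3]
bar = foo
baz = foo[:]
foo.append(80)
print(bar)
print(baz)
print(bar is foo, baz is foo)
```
[3, 3, 80]
[3, 3]
True False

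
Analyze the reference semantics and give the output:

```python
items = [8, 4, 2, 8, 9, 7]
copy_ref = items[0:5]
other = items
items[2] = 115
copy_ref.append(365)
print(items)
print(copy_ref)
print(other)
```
[8, 4, 115, 8, 9, 7]
[8, 4, 2, 8, 9, 365]
[8, 4, 115, 8, 9, 7]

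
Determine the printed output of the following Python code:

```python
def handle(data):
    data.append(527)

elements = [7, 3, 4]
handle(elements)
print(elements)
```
[7, 3, 4, 527]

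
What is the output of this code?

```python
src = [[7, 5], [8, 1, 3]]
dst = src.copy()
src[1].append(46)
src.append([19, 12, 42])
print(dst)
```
[[7, 5], [8, 1, 3, 46]]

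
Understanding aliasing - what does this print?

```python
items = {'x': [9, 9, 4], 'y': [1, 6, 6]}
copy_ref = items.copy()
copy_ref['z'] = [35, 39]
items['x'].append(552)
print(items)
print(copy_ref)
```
{'x': [9, 9, 4, 552], 'y': [1, 6, 6]}
{'x': [9, 9, 4, 552], 'y': [1, 6, 6], 'z': [35, 39]}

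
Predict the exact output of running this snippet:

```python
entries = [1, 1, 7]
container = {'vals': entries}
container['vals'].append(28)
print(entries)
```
[1, 1, 7, 28]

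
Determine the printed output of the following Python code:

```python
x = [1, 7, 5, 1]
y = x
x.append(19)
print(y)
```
[1, 7, 5, 1, 19]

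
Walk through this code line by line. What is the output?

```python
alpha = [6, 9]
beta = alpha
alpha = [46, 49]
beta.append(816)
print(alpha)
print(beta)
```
[46, 49]
[6, 9, 816]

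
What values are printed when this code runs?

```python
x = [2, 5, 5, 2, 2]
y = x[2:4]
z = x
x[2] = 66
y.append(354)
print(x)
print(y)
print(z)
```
[2, 5, 66, 2, 2]
[5, 2, 354]
[2, 5, 66, 2, 2]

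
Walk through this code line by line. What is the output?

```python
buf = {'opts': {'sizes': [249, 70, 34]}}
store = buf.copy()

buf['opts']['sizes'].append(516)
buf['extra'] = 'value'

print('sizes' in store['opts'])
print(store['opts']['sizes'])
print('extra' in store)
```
True
[249, 70, 34, 516]
False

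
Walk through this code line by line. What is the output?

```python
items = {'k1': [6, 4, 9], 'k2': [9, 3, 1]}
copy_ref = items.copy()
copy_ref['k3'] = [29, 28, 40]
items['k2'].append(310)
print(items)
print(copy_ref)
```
{'k1': [6, 4, 9], 'k2': [9, 3, 1, 310]}
{'k1': [6, 4, 9], 'k2': [9, 3, 1, 310], 'k3': [29, 28, 40]}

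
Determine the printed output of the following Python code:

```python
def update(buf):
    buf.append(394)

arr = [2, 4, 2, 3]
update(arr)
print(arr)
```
[2, 4, 2, 3, 394]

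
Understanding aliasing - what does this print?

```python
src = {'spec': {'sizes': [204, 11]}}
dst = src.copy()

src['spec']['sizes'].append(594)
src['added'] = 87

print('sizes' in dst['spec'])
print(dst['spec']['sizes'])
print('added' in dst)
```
True
[204, 11, 594]
False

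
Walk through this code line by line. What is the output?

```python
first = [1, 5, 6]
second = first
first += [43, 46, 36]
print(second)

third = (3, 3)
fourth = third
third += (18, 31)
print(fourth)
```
[1, 5, 6, 43, 46, 36]
(3, 3)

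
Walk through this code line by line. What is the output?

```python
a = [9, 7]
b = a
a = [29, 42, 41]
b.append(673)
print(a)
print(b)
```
[29, 42, 41]
[9, 7, 673]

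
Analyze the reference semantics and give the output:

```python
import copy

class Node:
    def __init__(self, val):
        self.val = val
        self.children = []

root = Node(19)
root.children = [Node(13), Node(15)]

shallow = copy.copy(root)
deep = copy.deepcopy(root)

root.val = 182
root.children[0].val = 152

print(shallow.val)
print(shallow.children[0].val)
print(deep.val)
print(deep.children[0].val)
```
19
152
19
13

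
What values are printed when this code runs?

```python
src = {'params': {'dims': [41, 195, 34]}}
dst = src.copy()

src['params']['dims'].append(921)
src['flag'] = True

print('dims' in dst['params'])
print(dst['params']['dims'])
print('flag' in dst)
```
True
[41, 195, 34, 921]
False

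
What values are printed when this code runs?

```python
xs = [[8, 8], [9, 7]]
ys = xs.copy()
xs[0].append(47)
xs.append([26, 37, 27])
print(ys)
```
[[8, 8, 47], [9, 7]]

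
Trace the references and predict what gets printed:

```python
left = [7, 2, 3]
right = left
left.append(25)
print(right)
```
[7, 2, 3, 25]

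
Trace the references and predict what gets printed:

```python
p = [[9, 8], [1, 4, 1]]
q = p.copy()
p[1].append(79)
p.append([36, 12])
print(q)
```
[[9, 8], [1, 4, 1, 79]]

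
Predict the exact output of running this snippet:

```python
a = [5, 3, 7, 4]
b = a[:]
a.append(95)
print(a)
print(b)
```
[5, 3, 7, 4, 95]
[5, 3, 7, 4]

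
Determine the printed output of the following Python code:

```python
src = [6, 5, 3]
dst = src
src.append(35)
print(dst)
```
[6, 5, 3, 35]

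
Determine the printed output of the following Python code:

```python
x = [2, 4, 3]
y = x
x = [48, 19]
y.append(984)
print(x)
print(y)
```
[48, 19]
[2, 4, 3, 984]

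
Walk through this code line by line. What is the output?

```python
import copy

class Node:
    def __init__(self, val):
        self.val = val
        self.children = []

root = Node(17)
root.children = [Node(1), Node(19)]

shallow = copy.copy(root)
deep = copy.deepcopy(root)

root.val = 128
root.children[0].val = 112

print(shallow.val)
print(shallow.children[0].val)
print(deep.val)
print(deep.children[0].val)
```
17
112
17
1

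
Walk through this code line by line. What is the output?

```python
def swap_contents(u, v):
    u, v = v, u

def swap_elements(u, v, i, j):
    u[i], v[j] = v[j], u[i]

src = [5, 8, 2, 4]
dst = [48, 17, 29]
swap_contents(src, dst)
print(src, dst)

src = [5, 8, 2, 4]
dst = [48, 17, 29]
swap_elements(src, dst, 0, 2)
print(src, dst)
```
[5, 8, 2, 4] [48, 17, 29]
[29, 8, 2, 4] [48, 17, 5]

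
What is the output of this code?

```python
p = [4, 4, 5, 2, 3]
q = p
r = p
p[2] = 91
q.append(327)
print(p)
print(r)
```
[4, 4, 91, 2, 3, 327]
[4, 4, 91, 2, 3, 327]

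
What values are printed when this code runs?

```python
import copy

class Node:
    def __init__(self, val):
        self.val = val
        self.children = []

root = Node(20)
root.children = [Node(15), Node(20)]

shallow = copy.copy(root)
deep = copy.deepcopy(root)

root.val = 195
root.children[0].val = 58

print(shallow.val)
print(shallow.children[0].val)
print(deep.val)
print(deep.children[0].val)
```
20
58
20
15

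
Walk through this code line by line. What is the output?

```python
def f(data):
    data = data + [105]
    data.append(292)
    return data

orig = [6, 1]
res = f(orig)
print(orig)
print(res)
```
[6, 1]
[6, 1, 105, 292]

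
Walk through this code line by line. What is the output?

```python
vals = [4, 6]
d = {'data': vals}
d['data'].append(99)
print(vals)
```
[4, 6, 99]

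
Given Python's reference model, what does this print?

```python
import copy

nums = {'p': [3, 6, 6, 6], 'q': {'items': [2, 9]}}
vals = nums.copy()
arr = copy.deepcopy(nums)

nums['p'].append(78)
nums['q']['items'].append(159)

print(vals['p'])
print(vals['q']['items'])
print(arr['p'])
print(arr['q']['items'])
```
[3, 6, 6, 6, 78]
[2, 9, 159]
[3, 6, 6, 6]
[2, 9]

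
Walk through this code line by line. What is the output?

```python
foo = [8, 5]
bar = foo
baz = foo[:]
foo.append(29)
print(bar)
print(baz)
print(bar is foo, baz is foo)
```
[8, 5, 29]
[8, 5]
True False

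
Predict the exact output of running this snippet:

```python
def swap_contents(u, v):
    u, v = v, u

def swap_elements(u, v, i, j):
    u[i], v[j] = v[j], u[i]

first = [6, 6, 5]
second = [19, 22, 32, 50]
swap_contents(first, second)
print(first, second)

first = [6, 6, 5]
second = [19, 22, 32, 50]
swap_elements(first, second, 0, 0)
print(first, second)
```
[6, 6, 5] [19, 22, 32, 50]
[19, 6, 5] [6, 22, 32, 50]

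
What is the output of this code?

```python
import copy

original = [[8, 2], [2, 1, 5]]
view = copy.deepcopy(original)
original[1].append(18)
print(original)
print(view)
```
[[8, 2], [2, 1, 5, 18]]
[[8, 2], [2, 1, 5]]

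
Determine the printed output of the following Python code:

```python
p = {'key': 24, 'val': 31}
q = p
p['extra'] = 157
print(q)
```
{'key': 24, 'val': 31, 'extra': 157}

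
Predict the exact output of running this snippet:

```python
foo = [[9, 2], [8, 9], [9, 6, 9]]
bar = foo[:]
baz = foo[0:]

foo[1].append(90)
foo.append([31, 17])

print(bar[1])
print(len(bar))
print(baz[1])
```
[8, 9, 90]
3
[8, 9, 90]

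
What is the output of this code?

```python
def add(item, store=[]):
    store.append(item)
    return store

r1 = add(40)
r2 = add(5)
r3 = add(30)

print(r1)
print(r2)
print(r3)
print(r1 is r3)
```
[40, 5, 30]
[40, 5, 30]
[40, 5, 30]
True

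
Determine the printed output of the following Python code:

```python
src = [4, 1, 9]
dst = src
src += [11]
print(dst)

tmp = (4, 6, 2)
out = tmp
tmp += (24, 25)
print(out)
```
[4, 1, 9, 11]
(4, 6, 2)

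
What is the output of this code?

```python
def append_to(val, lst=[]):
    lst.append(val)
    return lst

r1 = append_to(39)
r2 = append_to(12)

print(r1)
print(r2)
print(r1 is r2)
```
[39, 12]
[39, 12]
True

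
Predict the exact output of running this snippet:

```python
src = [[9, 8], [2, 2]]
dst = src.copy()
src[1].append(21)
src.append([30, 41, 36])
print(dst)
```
[[9, 8], [2, 2, 21]]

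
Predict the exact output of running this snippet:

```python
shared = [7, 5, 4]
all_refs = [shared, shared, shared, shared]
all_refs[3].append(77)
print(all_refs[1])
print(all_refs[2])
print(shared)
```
[7, 5, 4, 77]
[7, 5, 4, 77]
[7, 5, 4, 77]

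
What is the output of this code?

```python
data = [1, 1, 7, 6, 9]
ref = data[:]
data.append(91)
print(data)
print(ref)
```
[1, 1, 7, 6, 9, 91]
[1, 1, 7, 6, 9]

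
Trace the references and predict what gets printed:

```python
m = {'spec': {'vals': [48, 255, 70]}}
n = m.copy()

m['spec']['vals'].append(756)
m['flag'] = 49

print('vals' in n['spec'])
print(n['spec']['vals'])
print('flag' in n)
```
True
[48, 255, 70, 756]
False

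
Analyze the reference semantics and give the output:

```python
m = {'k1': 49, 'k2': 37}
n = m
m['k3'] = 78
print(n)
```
{'k1': 49, 'k2': 37, 'k3': 78}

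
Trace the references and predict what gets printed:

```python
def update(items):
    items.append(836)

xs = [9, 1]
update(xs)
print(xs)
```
[9, 1, 836]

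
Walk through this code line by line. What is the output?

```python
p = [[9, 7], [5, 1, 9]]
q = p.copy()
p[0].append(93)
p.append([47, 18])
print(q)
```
[[9, 7, 93], [5, 1, 9]]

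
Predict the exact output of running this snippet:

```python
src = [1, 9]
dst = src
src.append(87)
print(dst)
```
[1, 9, 87]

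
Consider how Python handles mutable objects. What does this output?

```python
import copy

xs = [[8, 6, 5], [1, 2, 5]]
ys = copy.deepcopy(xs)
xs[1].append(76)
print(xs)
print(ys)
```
[[8, 6, 5], [1, 2, 5, 76]]
[[8, 6, 5], [1, 2, 5]]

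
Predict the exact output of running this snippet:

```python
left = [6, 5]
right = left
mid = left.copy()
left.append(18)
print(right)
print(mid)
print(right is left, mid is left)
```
[6, 5, 18]
[6, 5]
True False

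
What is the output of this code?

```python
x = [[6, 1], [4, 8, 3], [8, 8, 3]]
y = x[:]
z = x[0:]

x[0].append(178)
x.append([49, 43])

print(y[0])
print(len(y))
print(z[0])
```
[6, 1, 178]
3
[6, 1, 178]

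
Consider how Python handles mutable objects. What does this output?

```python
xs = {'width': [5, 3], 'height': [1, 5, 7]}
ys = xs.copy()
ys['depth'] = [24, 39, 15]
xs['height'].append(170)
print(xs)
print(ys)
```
{'width': [5, 3], 'height': [1, 5, 7, 170]}
{'width': [5, 3], 'height': [1, 5, 7, 170], 'depth': [24, 39, 15]}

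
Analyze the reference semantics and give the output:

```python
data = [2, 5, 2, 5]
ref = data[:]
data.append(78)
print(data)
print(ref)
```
[2, 5, 2, 5, 78]
[2, 5, 2, 5]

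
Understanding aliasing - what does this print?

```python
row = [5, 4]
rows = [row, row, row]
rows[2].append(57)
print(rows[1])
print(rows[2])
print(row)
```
[5, 4, 57]
[5, 4, 57]
[5, 4, 57]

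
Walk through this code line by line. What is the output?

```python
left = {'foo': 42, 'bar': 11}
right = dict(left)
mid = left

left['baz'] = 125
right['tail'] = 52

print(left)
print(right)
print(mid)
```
{'foo': 42, 'bar': 11, 'baz': 125}
{'foo': 42, 'bar': 11, 'tail': 52}
{'foo': 42, 'bar': 11, 'baz': 125}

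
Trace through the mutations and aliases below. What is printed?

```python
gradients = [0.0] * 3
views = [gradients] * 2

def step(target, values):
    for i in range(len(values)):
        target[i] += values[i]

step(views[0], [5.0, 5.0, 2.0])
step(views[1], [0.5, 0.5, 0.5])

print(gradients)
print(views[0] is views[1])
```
[5.5, 5.5, 2.5]
True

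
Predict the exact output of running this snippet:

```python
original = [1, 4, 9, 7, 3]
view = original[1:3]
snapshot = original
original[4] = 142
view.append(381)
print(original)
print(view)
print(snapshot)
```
[1, 4, 9, 7, 142]
[4, 9, 381]
[1, 4, 9, 7, 142]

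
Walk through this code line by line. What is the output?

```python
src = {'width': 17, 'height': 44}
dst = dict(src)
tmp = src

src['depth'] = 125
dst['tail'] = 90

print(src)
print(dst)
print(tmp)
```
{'width': 17, 'height': 44, 'depth': 125}
{'width': 17, 'height': 44, 'tail': 90}
{'width': 17, 'height': 44, 'depth': 125}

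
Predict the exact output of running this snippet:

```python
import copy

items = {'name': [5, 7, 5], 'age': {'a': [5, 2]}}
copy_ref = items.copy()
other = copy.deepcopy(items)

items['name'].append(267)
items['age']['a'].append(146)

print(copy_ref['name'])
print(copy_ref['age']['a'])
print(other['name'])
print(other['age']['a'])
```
[5, 7, 5, 267]
[5, 2, 146]
[5, 7, 5]
[5, 2]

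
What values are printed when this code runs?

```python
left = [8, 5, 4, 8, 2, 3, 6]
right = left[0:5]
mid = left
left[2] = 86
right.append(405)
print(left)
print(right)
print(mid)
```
[8, 5, 86, 8, 2, 3, 6]
[8, 5, 4, 8, 2, 405]
[8, 5, 86, 8, 2, 3, 6]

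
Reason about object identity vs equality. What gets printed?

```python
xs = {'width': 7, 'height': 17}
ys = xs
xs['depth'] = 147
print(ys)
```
{'width': 7, 'height': 17, 'depth': 147}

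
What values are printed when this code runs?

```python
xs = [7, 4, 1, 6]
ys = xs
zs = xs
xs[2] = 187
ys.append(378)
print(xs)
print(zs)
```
[7, 4, 187, 6, 378]
[7, 4, 187, 6, 378]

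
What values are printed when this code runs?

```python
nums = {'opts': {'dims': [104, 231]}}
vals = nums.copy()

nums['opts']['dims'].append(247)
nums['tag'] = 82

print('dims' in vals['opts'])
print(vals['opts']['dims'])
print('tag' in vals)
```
True
[104, 231, 247]
False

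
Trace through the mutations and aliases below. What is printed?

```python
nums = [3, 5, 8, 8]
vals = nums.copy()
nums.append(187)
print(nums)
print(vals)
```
[3, 5, 8, 8, 187]
[3, 5, 8, 8]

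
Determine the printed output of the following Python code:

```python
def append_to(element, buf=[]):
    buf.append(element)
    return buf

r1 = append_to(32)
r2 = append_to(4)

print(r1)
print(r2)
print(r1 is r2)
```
[32, 4]
[32, 4]
True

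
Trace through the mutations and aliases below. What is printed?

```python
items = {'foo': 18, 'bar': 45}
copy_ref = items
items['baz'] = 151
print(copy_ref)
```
{'foo': 18, 'bar': 45, 'baz': 151}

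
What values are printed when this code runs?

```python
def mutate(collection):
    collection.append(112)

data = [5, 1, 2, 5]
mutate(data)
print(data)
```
[5, 1, 2, 5, 112]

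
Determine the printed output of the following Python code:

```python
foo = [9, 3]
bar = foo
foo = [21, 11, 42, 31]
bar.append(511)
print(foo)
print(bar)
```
[21, 11, 42, 31]
[9, 3, 511]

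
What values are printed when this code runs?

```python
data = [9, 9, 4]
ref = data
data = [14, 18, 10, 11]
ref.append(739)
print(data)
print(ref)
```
[14, 18, 10, 11]
[9, 9, 4, 739]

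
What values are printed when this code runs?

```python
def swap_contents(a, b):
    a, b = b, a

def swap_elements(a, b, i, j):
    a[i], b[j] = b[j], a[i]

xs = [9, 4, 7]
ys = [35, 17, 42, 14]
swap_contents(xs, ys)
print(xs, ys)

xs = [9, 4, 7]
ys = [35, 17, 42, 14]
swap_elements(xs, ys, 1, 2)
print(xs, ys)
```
[9, 4, 7] [35, 17, 42, 14]
[9, 42, 7] [35, 17, 4, 14]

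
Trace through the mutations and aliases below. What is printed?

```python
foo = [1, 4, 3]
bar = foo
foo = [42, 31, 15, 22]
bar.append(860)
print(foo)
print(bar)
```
[42, 31, 15, 22]
[1, 4, 3, 860]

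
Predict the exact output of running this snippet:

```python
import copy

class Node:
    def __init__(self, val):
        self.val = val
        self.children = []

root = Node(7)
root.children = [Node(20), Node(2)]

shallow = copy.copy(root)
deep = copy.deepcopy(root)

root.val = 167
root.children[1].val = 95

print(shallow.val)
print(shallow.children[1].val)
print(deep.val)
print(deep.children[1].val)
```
7
95
7
2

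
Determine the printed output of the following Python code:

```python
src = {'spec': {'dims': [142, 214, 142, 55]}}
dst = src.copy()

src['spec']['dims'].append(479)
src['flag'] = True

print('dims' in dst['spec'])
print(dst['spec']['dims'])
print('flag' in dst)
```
True
[142, 214, 142, 55, 479]
False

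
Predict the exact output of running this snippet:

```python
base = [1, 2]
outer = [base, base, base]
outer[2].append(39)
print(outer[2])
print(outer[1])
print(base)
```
[1, 2, 39]
[1, 2, 39]
[1, 2, 39]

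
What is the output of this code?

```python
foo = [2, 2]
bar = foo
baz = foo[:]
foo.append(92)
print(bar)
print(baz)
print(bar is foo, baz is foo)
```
[2, 2, 92]
[2, 2]
True False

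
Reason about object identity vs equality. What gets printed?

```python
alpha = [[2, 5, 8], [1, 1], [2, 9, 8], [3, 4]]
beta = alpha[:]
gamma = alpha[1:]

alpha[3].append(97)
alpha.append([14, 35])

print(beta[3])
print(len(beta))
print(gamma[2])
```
[3, 4, 97]
4
[3, 4, 97]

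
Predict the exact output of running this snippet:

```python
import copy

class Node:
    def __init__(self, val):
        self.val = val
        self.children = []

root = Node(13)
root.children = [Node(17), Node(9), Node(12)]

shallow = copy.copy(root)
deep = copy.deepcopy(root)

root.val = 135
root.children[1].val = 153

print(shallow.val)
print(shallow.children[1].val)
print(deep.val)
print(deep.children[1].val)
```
13
153
13
9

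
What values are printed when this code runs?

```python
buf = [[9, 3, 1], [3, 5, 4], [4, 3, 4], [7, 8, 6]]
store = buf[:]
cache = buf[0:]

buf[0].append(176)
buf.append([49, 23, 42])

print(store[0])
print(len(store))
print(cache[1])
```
[9, 3, 1, 176]
4
[3, 5, 4]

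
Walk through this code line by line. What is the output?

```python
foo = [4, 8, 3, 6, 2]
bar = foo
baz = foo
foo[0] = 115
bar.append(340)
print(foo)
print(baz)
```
[115, 8, 3, 6, 2, 340]
[115, 8, 3, 6, 2, 340]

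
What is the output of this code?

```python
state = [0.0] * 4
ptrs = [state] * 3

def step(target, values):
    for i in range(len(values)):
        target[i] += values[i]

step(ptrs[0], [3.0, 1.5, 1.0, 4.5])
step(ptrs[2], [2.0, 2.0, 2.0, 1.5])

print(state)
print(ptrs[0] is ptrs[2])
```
[5.0, 3.5, 3.0, 6.0]
True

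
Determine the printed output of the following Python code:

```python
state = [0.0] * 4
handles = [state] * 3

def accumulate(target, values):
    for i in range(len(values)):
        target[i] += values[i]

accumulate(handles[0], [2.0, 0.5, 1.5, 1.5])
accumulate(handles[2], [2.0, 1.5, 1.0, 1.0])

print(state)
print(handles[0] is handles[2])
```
[4.0, 2.0, 2.5, 2.5]
True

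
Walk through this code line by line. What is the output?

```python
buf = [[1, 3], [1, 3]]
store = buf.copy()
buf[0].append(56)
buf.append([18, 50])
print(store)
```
[[1, 3, 56], [1, 3]]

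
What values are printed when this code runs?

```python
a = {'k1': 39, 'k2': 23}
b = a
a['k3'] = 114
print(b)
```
{'k1': 39, 'k2': 23, 'k3': 114}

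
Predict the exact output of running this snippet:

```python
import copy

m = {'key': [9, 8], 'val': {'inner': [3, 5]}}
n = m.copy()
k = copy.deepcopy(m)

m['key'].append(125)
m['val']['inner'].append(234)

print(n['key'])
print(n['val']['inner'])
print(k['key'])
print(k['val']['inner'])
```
[9, 8, 125]
[3, 5, 234]
[9, 8]
[3, 5]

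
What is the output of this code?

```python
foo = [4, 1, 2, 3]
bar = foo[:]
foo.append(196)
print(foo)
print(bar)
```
[4, 1, 2, 3, 196]
[4, 1, 2, 3]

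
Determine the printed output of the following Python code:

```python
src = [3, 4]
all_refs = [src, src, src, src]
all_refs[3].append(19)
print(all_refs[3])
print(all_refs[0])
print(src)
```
[3, 4, 19]
[3, 4, 19]
[3, 4, 19]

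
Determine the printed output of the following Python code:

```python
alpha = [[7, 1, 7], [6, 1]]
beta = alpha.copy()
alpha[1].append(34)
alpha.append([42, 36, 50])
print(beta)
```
[[7, 1, 7], [6, 1, 34]]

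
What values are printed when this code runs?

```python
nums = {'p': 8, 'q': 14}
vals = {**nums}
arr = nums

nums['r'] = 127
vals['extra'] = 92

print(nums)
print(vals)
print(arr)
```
{'p': 8, 'q': 14, 'r': 127}
{'p': 8, 'q': 14, 'extra': 92}
{'p': 8, 'q': 14, 'r': 127}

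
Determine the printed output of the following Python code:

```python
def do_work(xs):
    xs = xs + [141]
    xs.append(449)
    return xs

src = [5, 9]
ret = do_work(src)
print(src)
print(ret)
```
[5, 9]
[5, 9, 141, 449]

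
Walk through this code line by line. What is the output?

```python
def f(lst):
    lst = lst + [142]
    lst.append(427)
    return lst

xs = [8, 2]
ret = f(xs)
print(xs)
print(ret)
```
[8, 2]
[8, 2, 142, 427]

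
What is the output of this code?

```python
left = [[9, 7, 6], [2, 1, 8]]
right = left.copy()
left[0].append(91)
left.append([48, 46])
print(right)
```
[[9, 7, 6, 91], [2, 1, 8]]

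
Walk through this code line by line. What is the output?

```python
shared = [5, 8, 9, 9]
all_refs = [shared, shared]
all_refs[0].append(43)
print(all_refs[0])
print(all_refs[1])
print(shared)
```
[5, 8, 9, 9, 43]
[5, 8, 9, 9, 43]
[5, 8, 9, 9, 43]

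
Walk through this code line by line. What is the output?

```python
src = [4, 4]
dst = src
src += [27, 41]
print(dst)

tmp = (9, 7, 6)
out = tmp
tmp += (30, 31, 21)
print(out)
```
[4, 4, 27, 41]
(9, 7, 6)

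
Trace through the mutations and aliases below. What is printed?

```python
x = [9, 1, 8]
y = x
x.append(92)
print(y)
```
[9, 1, 8, 92]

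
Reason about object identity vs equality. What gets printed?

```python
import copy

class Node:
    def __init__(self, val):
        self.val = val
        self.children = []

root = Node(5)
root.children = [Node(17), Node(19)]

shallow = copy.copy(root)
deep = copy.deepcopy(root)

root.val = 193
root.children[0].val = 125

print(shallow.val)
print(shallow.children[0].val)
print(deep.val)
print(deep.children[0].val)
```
5
125
5
17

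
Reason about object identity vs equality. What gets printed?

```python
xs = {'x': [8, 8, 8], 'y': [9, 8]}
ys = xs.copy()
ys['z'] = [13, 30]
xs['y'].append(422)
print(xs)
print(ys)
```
{'x': [8, 8, 8], 'y': [9, 8, 422]}
{'x': [8, 8, 8], 'y': [9, 8, 422], 'z': [13, 30]}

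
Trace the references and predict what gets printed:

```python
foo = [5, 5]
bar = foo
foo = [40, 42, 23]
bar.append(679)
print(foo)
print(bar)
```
[40, 42, 23]
[5, 5, 679]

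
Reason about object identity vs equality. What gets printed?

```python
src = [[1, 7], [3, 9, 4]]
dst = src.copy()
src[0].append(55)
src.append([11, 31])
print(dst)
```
[[1, 7, 55], [3, 9, 4]]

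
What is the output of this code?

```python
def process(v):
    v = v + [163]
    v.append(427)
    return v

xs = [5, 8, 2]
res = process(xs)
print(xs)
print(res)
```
[5, 8, 2]
[5, 8, 2, 163, 427]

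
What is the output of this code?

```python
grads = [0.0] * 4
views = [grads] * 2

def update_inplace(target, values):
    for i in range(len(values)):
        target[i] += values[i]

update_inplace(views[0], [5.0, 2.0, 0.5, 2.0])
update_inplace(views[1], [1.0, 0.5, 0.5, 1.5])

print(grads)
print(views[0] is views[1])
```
[6.0, 2.5, 1.0, 3.5]
True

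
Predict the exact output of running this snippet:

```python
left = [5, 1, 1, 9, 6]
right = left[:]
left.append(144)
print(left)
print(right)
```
[5, 1, 1, 9, 6, 144]
[5, 1, 1, 9, 6]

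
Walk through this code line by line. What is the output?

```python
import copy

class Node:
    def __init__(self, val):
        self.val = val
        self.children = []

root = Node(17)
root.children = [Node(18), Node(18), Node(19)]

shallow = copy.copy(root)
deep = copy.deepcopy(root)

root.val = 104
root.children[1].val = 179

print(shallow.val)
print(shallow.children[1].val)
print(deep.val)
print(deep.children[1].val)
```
17
179
17
18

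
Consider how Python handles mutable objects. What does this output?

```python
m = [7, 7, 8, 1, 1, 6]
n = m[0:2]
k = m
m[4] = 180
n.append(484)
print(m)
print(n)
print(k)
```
[7, 7, 8, 1, 180, 6]
[7, 7, 484]
[7, 7, 8, 1, 180, 6]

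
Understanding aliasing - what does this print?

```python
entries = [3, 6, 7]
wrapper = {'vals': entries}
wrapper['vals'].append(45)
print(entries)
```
[3, 6, 7, 45]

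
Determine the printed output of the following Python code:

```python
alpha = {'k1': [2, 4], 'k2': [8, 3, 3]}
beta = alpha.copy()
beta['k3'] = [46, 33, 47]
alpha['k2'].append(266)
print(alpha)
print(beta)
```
{'k1': [2, 4], 'k2': [8, 3, 3, 266]}
{'k1': [2, 4], 'k2': [8, 3, 3, 266], 'k3': [46, 33, 47]}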